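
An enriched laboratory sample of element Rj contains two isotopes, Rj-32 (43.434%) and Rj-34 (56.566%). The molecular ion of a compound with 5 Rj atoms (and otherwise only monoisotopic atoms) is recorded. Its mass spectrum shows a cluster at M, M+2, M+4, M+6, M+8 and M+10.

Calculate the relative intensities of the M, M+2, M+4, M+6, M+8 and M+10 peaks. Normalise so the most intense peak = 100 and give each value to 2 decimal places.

4.53 : 29.48 : 76.78 : 100.00 : 65.12 : 16.96

The 5 Rj atoms are independent, so intensities follow the terms of (0.43434 + 0.56566)^5.
P(M) = 0.43434^5 = 0.015458
P(M+2) = 5 × 0.43434^4 × 0.56566^1 = 0.100657
P(M+4) = 10 × 0.43434^3 × 0.56566^2 = 0.262181
P(M+6) = 10 × 0.43434^2 × 0.56566^3 = 0.341449
P(M+8) = 5 × 0.43434^1 × 0.56566^4 = 0.222342
P(M+10) = 0.56566^5 = 0.057913
The M+6 peak is largest (0.341449); scaling to 100 gives 4.53 : 29.48 : 76.78 : 100.00 : 65.12 : 16.96.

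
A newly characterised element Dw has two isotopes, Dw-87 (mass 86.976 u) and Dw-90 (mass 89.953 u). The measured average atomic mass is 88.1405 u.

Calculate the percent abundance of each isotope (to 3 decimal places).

Writing the weighted mean with unknown fraction x of Dw-87:
86.976·x + 89.953·(1 − x) = 88.1405
(86.976 − 89.953)·x = 88.1405 − 89.953
x = -1.8125 / -2.977 = 0.60883 → 60.883% Dw-87, 39.117% Dw-90.

Dw-87: 60.883%, Dw-90: 39.117%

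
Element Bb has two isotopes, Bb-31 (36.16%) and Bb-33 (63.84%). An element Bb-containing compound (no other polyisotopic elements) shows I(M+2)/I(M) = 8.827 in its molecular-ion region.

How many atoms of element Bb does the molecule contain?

The M+2/M ratio from n Bb atoms is n · q/p = n · 0.6384/0.3616.
n = 8.827 × 0.3616/0.6384 = 5.00 ≈ 5

5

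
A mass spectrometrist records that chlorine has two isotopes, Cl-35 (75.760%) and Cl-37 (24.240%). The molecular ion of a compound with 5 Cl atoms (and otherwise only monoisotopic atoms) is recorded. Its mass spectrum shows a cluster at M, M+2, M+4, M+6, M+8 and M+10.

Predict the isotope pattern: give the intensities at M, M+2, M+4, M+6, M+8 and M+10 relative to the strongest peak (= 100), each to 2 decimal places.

62.51 : 100.00 : 63.99 : 20.47 : 3.28 : 0.21

The 5 Cl atoms are independent, so intensities follow the terms of (0.75760 + 0.24240)^5.
P(M) = 0.75760^5 = 0.249574
P(M+2) = 5 × 0.75760^4 × 0.24240^1 = 0.399266
P(M+4) = 10 × 0.75760^3 × 0.24240^2 = 0.255497
P(M+6) = 10 × 0.75760^2 × 0.24240^3 = 0.081748
P(M+8) = 5 × 0.75760^1 × 0.24240^4 = 0.013078
P(M+10) = 0.24240^5 = 0.000837
The M+2 peak is largest (0.399266); scaling to 100 gives 62.51 : 100.00 : 63.99 : 20.47 : 3.28 : 0.21.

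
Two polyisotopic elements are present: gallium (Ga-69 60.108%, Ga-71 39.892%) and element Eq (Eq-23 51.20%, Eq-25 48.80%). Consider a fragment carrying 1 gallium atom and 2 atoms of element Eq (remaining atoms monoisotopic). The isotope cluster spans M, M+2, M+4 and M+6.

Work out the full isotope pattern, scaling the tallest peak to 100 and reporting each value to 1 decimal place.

Gallium pattern (n=1): 0.60108 : 0.39892
Element Eq pattern (n=2): 0.262144 : 0.499712 : 0.238144
Convolve the two distributions (both contribute in 2-u steps):
  M: 0.60108×0.262144 = 0.157570
  M+2: 0.60108×0.499712 + 0.39892×0.262144 = 0.404941
  M+4: 0.60108×0.238144 + 0.39892×0.499712 = 0.342489
  M+6: 0.39892×0.238144 = 0.095000
Scale to base peak (0.404941) = 100: 38.9 : 100.0 : 84.6 : 23.5

38.9 : 100.0 : 84.6 : 23.5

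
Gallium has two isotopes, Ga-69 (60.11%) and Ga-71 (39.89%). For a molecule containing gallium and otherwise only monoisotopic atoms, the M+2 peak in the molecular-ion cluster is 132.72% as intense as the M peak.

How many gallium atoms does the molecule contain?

The M+2/M ratio from n Ga atoms is n · q/p = n · 0.3989/0.6011.
n = 1.3272 × 0.6011/0.3989 = 2.00 ≈ 2

2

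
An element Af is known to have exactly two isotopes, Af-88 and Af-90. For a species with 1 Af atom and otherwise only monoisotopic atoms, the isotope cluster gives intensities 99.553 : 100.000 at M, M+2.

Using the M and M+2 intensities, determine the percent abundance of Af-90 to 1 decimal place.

50.1%

Let p = fractional abundance of Af-88. I(M+2)/I(M) = [C(1,1)·p^0·(1−p)] / p^1 = 1·(1−p)/p = 100.000/99.553 = 1.0045
(1−p)/p = 1.0045/1 = 1.0045  ⇒  p = 1/(1 + 1.0045) = 0.4989
Af-88: 49.9%, Af-90: 50.1%.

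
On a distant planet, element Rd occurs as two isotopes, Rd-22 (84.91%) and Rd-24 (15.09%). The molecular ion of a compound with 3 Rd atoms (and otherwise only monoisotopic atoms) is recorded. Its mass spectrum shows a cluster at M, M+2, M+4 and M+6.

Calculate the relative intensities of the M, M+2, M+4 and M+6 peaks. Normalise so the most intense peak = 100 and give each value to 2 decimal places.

Expanding (0.8491 + 0.1509)^3:
P(M) = 0.8491^3 = 0.612176
P(M+2) = 3 × 0.8491^2 × 0.1509^1 = 0.326383
P(M+4) = 3 × 0.8491^1 × 0.1509^2 = 0.058004
P(M+6) = 0.1509^3 = 0.003436
The M peak is largest (0.612176); scaling to 100 gives 100.00 : 53.32 : 9.48 : 0.56.

100.00 : 53.32 : 9.48 : 0.56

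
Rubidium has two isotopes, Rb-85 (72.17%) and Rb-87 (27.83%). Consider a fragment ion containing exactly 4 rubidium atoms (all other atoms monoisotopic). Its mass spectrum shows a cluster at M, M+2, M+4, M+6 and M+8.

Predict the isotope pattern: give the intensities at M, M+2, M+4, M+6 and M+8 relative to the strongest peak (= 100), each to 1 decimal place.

The 4 Rb atoms are independent, so intensities follow the terms of (0.7217 + 0.2783)^4.
P(M) = 0.7217^4 = 0.271286
P(M+2) = 4 × 0.7217^3 × 0.2783^1 = 0.418450
P(M+4) = 6 × 0.7217^2 × 0.2783^2 = 0.242042
P(M+6) = 4 × 0.7217^1 × 0.2783^3 = 0.062224
P(M+8) = 0.2783^4 = 0.005999
The M+2 peak is largest (0.418450); scaling to 100 gives 64.8 : 100.0 : 57.8 : 14.9 : 1.4.

64.8 : 100.0 : 57.8 : 14.9 : 1.4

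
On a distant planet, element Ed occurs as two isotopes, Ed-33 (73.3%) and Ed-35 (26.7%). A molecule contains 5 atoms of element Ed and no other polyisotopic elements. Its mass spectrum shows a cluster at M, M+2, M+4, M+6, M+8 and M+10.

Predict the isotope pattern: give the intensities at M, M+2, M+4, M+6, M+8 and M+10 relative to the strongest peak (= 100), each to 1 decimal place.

54.9 : 100.0 : 72.9 : 26.5 : 4.8 : 0.4

Each Ed atom is independently Ed-33 (p = 0.733) or Ed-35 (q = 0.267); the cluster is the binomial expansion (p + q)^5.
P(M) = 0.733^5 = 0.211602
P(M+2) = 5 × 0.733^4 × 0.267^1 = 0.385387
P(M+4) = 10 × 0.733^3 × 0.267^2 = 0.280759
P(M+6) = 10 × 0.733^2 × 0.267^3 = 0.102268
P(M+8) = 5 × 0.733^1 × 0.267^4 = 0.018626
P(M+10) = 0.267^5 = 0.001357
The M+2 peak is largest (0.385387); scaling to 100 gives 54.9 : 100.0 : 72.9 : 26.5 : 4.8 : 0.4.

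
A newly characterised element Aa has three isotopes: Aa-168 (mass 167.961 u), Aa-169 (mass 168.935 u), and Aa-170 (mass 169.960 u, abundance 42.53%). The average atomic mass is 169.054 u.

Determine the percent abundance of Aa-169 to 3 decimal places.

Let x and y be the fractions of Aa-168 and Aa-169. Then x + y = 1 − 0.4253 = 0.5747 and 167.961x + 168.935y = 169.054 − 0.4253×169.960 = 96.770012.
Substituting: 167.961x + 168.935(0.5747 − x) = 96.770012
(167.961 − 168.935)x = -0.3169325  ⇒  x = 0.32539, y = 0.24931
Aa-168: 32.539%, Aa-169: 24.931%.

24.931%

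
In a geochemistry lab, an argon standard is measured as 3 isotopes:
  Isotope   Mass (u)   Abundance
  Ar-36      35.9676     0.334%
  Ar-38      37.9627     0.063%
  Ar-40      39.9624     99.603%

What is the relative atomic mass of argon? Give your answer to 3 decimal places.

39.948 u

Average mass = Σ (abundance × isotope mass) = 0.00334 × 35.9676 + 0.00063 × 37.9627 + 0.99603 × 39.9624
= 0.12013 + 0.02392 + 39.80375 = 39.94780 u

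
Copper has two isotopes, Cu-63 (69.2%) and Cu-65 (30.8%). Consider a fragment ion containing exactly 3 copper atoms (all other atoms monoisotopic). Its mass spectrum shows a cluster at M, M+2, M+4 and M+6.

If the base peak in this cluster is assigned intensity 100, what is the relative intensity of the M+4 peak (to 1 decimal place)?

44.5

Term probabilities: M 0.3314, M+2 0.4425, M+4 0.1969, M+6 0.0292. Base peak = M+2.
P(M+2) = C(3,1) × 0.692^2 × 0.308^1 = 3 × 0.478864 × 0.3080 = 0.442470 (base)
P(M+4) = C(3,2) × 0.692^1 × 0.308^2 = 3 × 0.6920 × 0.094864 = 0.196938
Relative intensity = 0.196938 / 0.442470 × 100 = 44.5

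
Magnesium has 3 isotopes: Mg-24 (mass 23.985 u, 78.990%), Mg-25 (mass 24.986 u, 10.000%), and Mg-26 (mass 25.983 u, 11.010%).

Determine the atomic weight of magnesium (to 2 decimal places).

The abundance-weighted mean is 0.78990 × 23.985 + 0.10000 × 24.986 + 0.11010 × 25.983
= 18.9458 + 2.4986 + 2.8607 = 24.3051 u

24.31 u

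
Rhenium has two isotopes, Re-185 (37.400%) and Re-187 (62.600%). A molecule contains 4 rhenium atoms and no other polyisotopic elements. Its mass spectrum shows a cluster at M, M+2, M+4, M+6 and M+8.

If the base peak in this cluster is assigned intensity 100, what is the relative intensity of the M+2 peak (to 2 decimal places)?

35.69

Binomial terms of (0.37400 + 0.62600)^4: M 0.0196, M+2 0.1310, M+4 0.3289, M+6 0.3670, M+8 0.1536 → M+6 is the base peak.
P(M+6) = C(4,3) × 0.37400^1 × 0.62600^3 = 4 × 0.3740 × 0.24531438 = 0.366990 (base)
P(M+2) = C(4,1) × 0.37400^3 × 0.62600^1 = 4 × 0.05231362 × 0.6260 = 0.130993
Relative intensity = 0.130993 / 0.366990 × 100 = 35.69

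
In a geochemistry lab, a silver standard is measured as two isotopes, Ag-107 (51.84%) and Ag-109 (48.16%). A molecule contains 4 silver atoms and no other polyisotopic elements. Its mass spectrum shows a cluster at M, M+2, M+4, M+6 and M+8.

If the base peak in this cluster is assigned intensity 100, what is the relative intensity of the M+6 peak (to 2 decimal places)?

Term probabilities: M 0.0722, M+2 0.2684, M+4 0.3740, M+6 0.2316, M+8 0.0538. Base peak = M+4.
P(M+4) = C(4,2) × 0.5184^2 × 0.4816^2 = 6 × 0.26873856 × 0.23193856 = 0.373985 (base)
P(M+6) = C(4,3) × 0.5184^1 × 0.4816^3 = 4 × 0.5184 × 0.11170161 = 0.231624
Relative intensity = 0.231624 / 0.373985 × 100 = 61.93

61.93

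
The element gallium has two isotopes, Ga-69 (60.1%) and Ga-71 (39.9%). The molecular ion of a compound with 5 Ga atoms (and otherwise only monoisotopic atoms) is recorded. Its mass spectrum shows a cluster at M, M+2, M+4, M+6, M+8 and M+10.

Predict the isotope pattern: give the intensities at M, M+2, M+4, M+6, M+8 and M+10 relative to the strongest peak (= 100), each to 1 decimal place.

22.7 : 75.3 : 100.0 : 66.4 : 22.0 : 2.9

The 5 Ga atoms are independent, so intensities follow the terms of (0.601 + 0.399)^5.
P(M) = 0.601^5 = 0.078410
P(M+2) = 5 × 0.601^4 × 0.399^1 = 0.260280
P(M+4) = 10 × 0.601^3 × 0.399^2 = 0.345596
P(M+6) = 10 × 0.601^2 × 0.399^3 = 0.229439
P(M+8) = 5 × 0.601^1 × 0.399^4 = 0.076162
P(M+10) = 0.399^5 = 0.010113
The M+4 peak is largest (0.345596); scaling to 100 gives 22.7 : 75.3 : 100.0 : 66.4 : 22.0 : 2.9.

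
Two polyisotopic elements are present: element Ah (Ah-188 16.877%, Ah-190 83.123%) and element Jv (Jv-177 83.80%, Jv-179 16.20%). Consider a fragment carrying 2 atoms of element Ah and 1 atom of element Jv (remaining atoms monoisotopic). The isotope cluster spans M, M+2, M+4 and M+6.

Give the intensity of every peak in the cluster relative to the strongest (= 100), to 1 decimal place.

Element Ah pattern (n=2): 0.02848331 : 0.28057337 : 0.69094331
Element Jv pattern (n=1): 0.8380 : 0.1620
Convolve the two distributions (both contribute in 2-u steps):
  M: 0.02848331×0.8380 = 0.023869
  M+2: 0.02848331×0.1620 + 0.28057337×0.8380 = 0.239735
  M+4: 0.28057337×0.1620 + 0.69094331×0.8380 = 0.624463
  M+6: 0.69094331×0.1620 = 0.111933
Scale to base peak (0.624463) = 100: 3.8 : 38.4 : 100.0 : 17.9

3.8 : 38.4 : 100.0 : 17.9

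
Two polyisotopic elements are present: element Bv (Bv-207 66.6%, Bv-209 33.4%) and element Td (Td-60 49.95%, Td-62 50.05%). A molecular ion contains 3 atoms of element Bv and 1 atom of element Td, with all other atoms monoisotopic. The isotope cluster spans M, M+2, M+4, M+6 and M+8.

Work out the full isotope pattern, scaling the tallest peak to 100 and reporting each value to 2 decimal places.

Element Bv pattern (n=3): 0.2954083 : 0.44444311 : 0.22288889 : 0.0372597
Element Td pattern (n=1): 0.4995 : 0.5005
Convolve the two distributions (both contribute in 2-u steps):
  M: 0.2954083×0.4995 = 0.147556
  M+2: 0.2954083×0.5005 + 0.44444311×0.4995 = 0.369851
  M+4: 0.44444311×0.5005 + 0.22288889×0.4995 = 0.333777
  M+6: 0.22288889×0.5005 + 0.0372597×0.4995 = 0.130167
  M+8: 0.0372597×0.5005 = 0.018648
Scale to base peak (0.369851) = 100: 39.90 : 100.00 : 90.25 : 35.19 : 5.04

39.90 : 100.00 : 90.25 : 35.19 : 5.04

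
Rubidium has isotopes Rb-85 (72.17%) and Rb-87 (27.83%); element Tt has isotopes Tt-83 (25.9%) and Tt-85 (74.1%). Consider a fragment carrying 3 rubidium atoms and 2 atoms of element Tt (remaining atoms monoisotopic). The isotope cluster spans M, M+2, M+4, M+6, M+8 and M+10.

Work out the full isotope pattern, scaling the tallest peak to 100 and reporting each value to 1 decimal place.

Rubidium pattern (n=3): 0.37589809 : 0.43485841 : 0.16768892 : 0.02155458
Element Tt pattern (n=2): 0.067081 : 0.383838 : 0.549081
Convolve the two distributions (both contribute in 2-u steps):
  M: 0.37589809×0.067081 = 0.025216
  M+2: 0.37589809×0.383838 + 0.43485841×0.067081 = 0.173455
  M+4: 0.37589809×0.549081 + 0.43485841×0.383838 + 0.16768892×0.067081 = 0.384562
  M+6: 0.43485841×0.549081 + 0.16768892×0.383838 + 0.02155458×0.067081 = 0.304584
  M+8: 0.16768892×0.549081 + 0.02155458×0.383838 = 0.100348
  M+10: 0.02155458×0.549081 = 0.011835
Scale to base peak (0.384562) = 100: 6.6 : 45.1 : 100.0 : 79.2 : 26.1 : 3.1

6.6 : 45.1 : 100.0 : 79.2 : 26.1 : 3.1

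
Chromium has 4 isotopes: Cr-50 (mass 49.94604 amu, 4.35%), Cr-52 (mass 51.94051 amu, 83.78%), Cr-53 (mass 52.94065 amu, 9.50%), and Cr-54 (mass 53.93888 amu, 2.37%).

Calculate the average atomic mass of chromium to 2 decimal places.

52.00 amu

Average mass = Σ (abundance × isotope mass) = 0.0435 × 49.94604 + 0.8378 × 51.94051 + 0.0950 × 52.94065 + 0.0237 × 53.93888
= 2.172653 + 43.515759 + 5.029362 + 1.278351 = 51.996125 amu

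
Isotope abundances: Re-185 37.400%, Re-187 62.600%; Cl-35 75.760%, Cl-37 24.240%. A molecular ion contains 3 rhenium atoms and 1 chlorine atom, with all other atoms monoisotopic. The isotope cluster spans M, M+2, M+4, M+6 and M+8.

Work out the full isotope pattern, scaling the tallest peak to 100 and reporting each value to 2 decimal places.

9.99 : 53.35 : 100.00 : 73.70 : 14.99

Rhenium pattern (n=3): 0.05231362 : 0.26268713 : 0.43968487 : 0.24531438
Chlorine pattern (n=1): 0.7576 : 0.2424
Convolve the two distributions (both contribute in 2-u steps):
  M: 0.05231362×0.7576 = 0.039633
  M+2: 0.05231362×0.2424 + 0.26268713×0.7576 = 0.211693
  M+4: 0.26268713×0.2424 + 0.43968487×0.7576 = 0.396781
  M+6: 0.43968487×0.2424 + 0.24531438×0.7576 = 0.292430
  M+8: 0.24531438×0.2424 = 0.059464
Scale to base peak (0.396781) = 100: 9.99 : 53.35 : 100.00 : 73.70 : 14.99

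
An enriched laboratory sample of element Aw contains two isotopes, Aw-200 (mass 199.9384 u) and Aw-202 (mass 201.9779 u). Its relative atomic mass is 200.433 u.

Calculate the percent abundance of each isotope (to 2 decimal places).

With x = fraction of Aw-200 (so Aw-202 is 1 − x):
199.9384·x + 201.9779·(1 − x) = 200.433
(199.9384 − 201.9779)·x = 200.433 − 201.9779
x = -1.5449 / -2.0395 = 0.75749 → 75.75% Aw-200, 24.25% Aw-202.

Aw-200: 75.75%, Aw-202: 24.25%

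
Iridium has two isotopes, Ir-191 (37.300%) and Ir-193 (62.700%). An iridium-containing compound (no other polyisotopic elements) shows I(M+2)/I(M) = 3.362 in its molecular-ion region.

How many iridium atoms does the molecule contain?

For n independent Ir atoms, I(M+2)/I(M) = n · (abundance Ir-193) / (abundance Ir-191) = n · 0.62700/0.37300.
n = 3.362 × 0.37300/0.62700 = 2.00 ≈ 2

2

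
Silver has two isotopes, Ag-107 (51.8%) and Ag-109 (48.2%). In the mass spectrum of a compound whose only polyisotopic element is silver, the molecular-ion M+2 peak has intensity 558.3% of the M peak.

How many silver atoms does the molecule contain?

6

With n Ag atoms, P(M+2)/P(M) = C(n,1)·p^(n−1)q / p^n = n·q/p = n · 0.482/0.518.
n = 5.583 × 0.518/0.482 = 6.00 ≈ 6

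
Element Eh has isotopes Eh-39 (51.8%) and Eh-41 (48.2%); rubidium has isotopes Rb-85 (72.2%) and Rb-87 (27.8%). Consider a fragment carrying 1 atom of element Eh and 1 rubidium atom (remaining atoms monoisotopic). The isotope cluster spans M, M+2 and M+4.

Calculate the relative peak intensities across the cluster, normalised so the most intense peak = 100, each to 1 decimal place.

76.0 : 100.0 : 27.2

Element Eh pattern (n=1): 0.5180 : 0.4820
Rubidium pattern (n=1): 0.7220 : 0.2780
Convolve the two distributions (both contribute in 2-u steps):
  M: 0.5180×0.7220 = 0.373996
  M+2: 0.5180×0.2780 + 0.4820×0.7220 = 0.492008
  M+4: 0.4820×0.2780 = 0.133996
Scale to base peak (0.492008) = 100: 76.0 : 100.0 : 27.2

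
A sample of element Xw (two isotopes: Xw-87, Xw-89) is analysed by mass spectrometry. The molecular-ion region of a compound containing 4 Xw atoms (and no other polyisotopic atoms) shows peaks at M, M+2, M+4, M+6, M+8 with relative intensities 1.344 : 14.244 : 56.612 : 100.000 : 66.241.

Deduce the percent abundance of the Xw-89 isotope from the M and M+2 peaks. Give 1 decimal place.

Let p = fractional abundance of Xw-87. I(M+2)/I(M) = [C(4,1)·p^3·(1−p)] / p^4 = 4·(1−p)/p = 14.244/1.344 = 10.5982
(1−p)/p = 10.5982/4 = 2.6496  ⇒  p = 1/(1 + 2.6496) = 0.2740
Xw-87: 27.4%, Xw-89: 72.6%.

72.6%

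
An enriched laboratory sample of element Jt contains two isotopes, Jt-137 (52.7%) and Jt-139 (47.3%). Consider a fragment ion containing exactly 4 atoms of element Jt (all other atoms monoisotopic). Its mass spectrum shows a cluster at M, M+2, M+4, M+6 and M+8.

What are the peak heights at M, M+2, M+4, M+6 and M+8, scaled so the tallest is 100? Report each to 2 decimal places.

Each Jt atom is independently Jt-137 (p = 0.527) or Jt-139 (q = 0.473); the cluster is the binomial expansion (p + q)^4.
P(M) = 0.527^4 = 0.077133
P(M+2) = 4 × 0.527^3 × 0.473^1 = 0.276919
P(M+4) = 6 × 0.527^2 × 0.473^2 = 0.372816
P(M+6) = 4 × 0.527^1 × 0.473^3 = 0.223077
P(M+8) = 0.473^4 = 0.050055
The M+4 peak is largest (0.372816); scaling to 100 gives 20.69 : 74.28 : 100.00 : 59.84 : 13.43.

20.69 : 74.28 : 100.00 : 59.84 : 13.43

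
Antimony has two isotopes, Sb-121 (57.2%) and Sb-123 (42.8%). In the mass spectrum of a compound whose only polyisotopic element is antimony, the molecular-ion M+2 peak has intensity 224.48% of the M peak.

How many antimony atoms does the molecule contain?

With n Sb atoms, P(M+2)/P(M) = C(n,1)·p^(n−1)q / p^n = n·q/p = n · 0.428/0.572.
n = 2.2448 × 0.572/0.428 = 3.00 ≈ 3

3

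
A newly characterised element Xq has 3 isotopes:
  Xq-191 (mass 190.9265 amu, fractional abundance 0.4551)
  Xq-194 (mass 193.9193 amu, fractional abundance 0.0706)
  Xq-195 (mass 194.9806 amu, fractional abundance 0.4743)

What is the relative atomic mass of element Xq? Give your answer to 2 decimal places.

193.06 amu

Weight each isotope mass by its fractional abundance: 0.4551 × 190.9265 + 0.0706 × 193.9193 + 0.4743 × 194.9806
= 86.89065 + 13.69070 + 92.47930 = 193.06065 amu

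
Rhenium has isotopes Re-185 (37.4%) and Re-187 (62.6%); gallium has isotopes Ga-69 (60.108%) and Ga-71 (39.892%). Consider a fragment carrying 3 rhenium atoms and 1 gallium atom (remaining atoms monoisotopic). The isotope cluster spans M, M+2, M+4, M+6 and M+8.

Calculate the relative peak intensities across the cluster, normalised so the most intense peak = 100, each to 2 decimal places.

8.52 : 48.44 : 100.00 : 87.48 : 26.52

Rhenium pattern (n=3): 0.05231362 : 0.26268713 : 0.43968487 : 0.24531438
Gallium pattern (n=1): 0.60108 : 0.39892
Convolve the two distributions (both contribute in 2-u steps):
  M: 0.05231362×0.60108 = 0.031445
  M+2: 0.05231362×0.39892 + 0.26268713×0.60108 = 0.178765
  M+4: 0.26268713×0.39892 + 0.43968487×0.60108 = 0.369077
  M+6: 0.43968487×0.39892 + 0.24531438×0.60108 = 0.322853
  M+8: 0.24531438×0.39892 = 0.097861
Scale to base peak (0.369077) = 100: 8.52 : 48.44 : 100.00 : 87.48 : 26.52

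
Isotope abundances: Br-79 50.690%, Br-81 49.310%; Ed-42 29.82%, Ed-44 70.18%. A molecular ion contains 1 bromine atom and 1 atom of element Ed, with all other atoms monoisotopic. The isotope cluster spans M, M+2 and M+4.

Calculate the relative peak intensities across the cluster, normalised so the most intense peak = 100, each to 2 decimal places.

30.06 : 100.00 : 68.83

Bromine pattern (n=1): 0.5069 : 0.4931
Element Ed pattern (n=1): 0.2982 : 0.7018
Convolve the two distributions (both contribute in 2-u steps):
  M: 0.5069×0.2982 = 0.151158
  M+2: 0.5069×0.7018 + 0.4931×0.2982 = 0.502785
  M+4: 0.4931×0.7018 = 0.346058
Scale to base peak (0.502785) = 100: 30.06 : 100.00 : 68.83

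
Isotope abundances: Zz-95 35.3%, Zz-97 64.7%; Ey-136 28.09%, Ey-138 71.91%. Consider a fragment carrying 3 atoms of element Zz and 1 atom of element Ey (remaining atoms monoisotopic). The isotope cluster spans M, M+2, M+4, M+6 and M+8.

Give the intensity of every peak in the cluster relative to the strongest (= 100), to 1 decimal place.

3.1 : 25.2 : 75.6 : 100.0 : 49.3

Element Zz pattern (n=3): 0.04398698 : 0.24186607 : 0.44330693 : 0.27084002
Element Ey pattern (n=1): 0.2809 : 0.7191
Convolve the two distributions (both contribute in 2-u steps):
  M: 0.04398698×0.2809 = 0.012356
  M+2: 0.04398698×0.7191 + 0.24186607×0.2809 = 0.099571
  M+4: 0.24186607×0.7191 + 0.44330693×0.2809 = 0.298451
  M+6: 0.44330693×0.7191 + 0.27084002×0.2809 = 0.394861
  M+8: 0.27084002×0.7191 = 0.194761
Scale to base peak (0.394861) = 100: 3.1 : 25.2 : 75.6 : 100.0 : 49.3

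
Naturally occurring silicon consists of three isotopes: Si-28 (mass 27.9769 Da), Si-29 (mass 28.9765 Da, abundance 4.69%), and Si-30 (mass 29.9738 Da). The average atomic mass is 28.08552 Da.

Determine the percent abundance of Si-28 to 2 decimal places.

92.22%

Let x and y be the fractions of Si-28 and Si-30. Then x + y = 1 − 0.0469 = 0.9531 and 27.9769x + 29.9738y = 28.08552 − 0.0469×28.9765 = 26.72652215.
Substituting: 27.9769x + 29.9738(0.9531 − x) = 26.72652215
(27.9769 − 29.9738)x = -1.84150663  ⇒  x = 0.92218, y = 0.03092
Si-28: 92.22%, Si-30: 3.09%.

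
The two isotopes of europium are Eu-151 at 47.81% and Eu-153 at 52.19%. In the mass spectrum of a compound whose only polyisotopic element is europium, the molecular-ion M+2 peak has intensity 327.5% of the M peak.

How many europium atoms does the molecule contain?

The M+2/M ratio from n Eu atoms is n · q/p = n · 0.5219/0.4781.
n = 3.275 × 0.4781/0.5219 = 3.00 ≈ 3

3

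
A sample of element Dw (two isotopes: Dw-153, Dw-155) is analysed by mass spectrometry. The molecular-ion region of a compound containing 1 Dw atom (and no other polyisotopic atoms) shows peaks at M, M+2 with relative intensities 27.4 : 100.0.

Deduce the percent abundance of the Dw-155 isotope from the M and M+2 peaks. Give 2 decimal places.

If p is the fraction of Dw that is Dw-153, then I(M+2)/I(M) = [C(1,1)·p^0·(1−p)] / p^1 = 1·(1−p)/p = 100.0/27.4 = 3.6496
(1−p)/p = 3.6496/1 = 3.6496  ⇒  p = 1/(1 + 3.6496) = 0.2151
Dw-153: 21.51%, Dw-155: 78.49%.

78.49%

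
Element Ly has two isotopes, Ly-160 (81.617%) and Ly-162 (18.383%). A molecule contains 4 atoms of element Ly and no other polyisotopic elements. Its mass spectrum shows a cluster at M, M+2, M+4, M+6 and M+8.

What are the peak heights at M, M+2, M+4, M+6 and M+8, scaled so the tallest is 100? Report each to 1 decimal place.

The 4 Ly atoms are independent, so intensities follow the terms of (0.81617 + 0.18383)^4.
P(M) = 0.81617^4 = 0.443734
P(M+2) = 4 × 0.81617^3 × 0.18383^1 = 0.399777
P(M+4) = 6 × 0.81617^2 × 0.18383^2 = 0.135066
P(M+6) = 4 × 0.81617^1 × 0.18383^3 = 0.020281
P(M+8) = 0.18383^4 = 0.001142
The M peak is largest (0.443734); scaling to 100 gives 100.0 : 90.1 : 30.4 : 4.6 : 0.3.

100.0 : 90.1 : 30.4 : 4.6 : 0.3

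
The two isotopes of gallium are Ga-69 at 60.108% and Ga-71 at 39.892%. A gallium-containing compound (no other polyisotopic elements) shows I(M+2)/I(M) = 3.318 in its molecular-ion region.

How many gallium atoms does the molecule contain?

5

For n independent Ga atoms, I(M+2)/I(M) = n · (abundance Ga-71) / (abundance Ga-69) = n · 0.39892/0.60108.
n = 3.318 × 0.60108/0.39892 = 5.00 ≈ 5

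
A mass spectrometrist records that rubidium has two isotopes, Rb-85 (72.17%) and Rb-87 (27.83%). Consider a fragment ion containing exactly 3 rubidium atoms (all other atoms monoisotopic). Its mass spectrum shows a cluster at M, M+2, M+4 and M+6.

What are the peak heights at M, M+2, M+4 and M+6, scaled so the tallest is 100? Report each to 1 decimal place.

The 3 Rb atoms are independent, so intensities follow the terms of (0.7217 + 0.2783)^3.
P(M) = 0.7217^3 = 0.375898
P(M+2) = 3 × 0.7217^2 × 0.2783^1 = 0.434858
P(M+4) = 3 × 0.7217^1 × 0.2783^2 = 0.167689
P(M+6) = 0.2783^3 = 0.021555
The M+2 peak is largest (0.434858); scaling to 100 gives 86.4 : 100.0 : 38.6 : 5.0.

86.4 : 100.0 : 38.6 : 5.0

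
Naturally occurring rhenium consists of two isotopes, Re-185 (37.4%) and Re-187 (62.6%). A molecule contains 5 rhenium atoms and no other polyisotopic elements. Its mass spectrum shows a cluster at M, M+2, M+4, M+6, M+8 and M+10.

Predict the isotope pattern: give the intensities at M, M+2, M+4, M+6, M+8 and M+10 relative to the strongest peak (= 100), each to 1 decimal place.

2.1 : 17.8 : 59.7 : 100.0 : 83.7 : 28.0

Each Re atom is independently Re-185 (p = 0.374) or Re-187 (q = 0.626); the cluster is the binomial expansion (p + q)^5.
P(M) = 0.374^5 = 0.007317
P(M+2) = 5 × 0.374^4 × 0.626^1 = 0.061239
P(M+4) = 10 × 0.374^3 × 0.626^2 = 0.205005
P(M+6) = 10 × 0.374^2 × 0.626^3 = 0.343136
P(M+8) = 5 × 0.374^1 × 0.626^4 = 0.287170
P(M+10) = 0.626^5 = 0.096133
The M+6 peak is largest (0.343136); scaling to 100 gives 2.1 : 17.8 : 59.7 : 100.0 : 83.7 : 28.0.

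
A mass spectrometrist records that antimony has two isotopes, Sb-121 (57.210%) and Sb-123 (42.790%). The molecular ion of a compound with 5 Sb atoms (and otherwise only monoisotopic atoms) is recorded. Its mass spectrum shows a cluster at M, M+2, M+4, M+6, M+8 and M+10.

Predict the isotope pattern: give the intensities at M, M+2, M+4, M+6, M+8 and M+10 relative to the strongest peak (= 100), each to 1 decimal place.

17.9 : 66.8 : 100.0 : 74.8 : 28.0 : 4.2

The 5 Sb atoms are independent, so intensities follow the terms of (0.57210 + 0.42790)^5.
P(M) = 0.57210^5 = 0.061286
P(M+2) = 5 × 0.57210^4 × 0.42790^1 = 0.229192
P(M+4) = 10 × 0.57210^3 × 0.42790^2 = 0.342847
P(M+6) = 10 × 0.57210^2 × 0.42790^3 = 0.256431
P(M+8) = 5 × 0.57210^1 × 0.42790^4 = 0.095898
P(M+10) = 0.42790^5 = 0.014345
The M+4 peak is largest (0.342847); scaling to 100 gives 17.9 : 66.8 : 100.0 : 74.8 : 28.0 : 4.2.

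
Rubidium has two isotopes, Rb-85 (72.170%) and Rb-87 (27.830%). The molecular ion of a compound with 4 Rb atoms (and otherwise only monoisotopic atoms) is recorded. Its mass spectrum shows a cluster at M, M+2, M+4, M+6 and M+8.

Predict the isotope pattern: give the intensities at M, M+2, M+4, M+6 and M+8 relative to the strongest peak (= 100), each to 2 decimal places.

64.83 : 100.00 : 57.84 : 14.87 : 1.43

The 4 Rb atoms are independent, so intensities follow the terms of (0.72170 + 0.27830)^4.
P(M) = 0.72170^4 = 0.271286
P(M+2) = 4 × 0.72170^3 × 0.27830^1 = 0.418450
P(M+4) = 6 × 0.72170^2 × 0.27830^2 = 0.242042
P(M+6) = 4 × 0.72170^1 × 0.27830^3 = 0.062224
P(M+8) = 0.27830^4 = 0.005999
The M+2 peak is largest (0.418450); scaling to 100 gives 64.83 : 100.00 : 57.84 : 14.87 : 1.43.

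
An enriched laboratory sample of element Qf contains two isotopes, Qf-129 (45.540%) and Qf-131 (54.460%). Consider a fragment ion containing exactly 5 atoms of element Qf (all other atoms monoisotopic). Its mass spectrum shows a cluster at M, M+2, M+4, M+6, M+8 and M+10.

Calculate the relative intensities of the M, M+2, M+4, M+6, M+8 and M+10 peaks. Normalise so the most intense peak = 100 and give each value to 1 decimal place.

5.8 : 35.0 : 83.6 : 100.0 : 59.8 : 14.3

Each Qf atom is independently Qf-129 (p = 0.45540) or Qf-131 (q = 0.54460); the cluster is the binomial expansion (p + q)^5.
P(M) = 0.45540^5 = 0.019587
P(M+2) = 5 × 0.45540^4 × 0.54460^1 = 0.117117
P(M+4) = 10 × 0.45540^3 × 0.54460^2 = 0.280114
P(M+6) = 10 × 0.45540^2 × 0.54460^3 = 0.334980
P(M+8) = 5 × 0.45540^1 × 0.54460^4 = 0.200297
P(M+10) = 0.54460^5 = 0.047906
The M+6 peak is largest (0.334980); scaling to 100 gives 5.8 : 35.0 : 83.6 : 100.0 : 59.8 : 14.3.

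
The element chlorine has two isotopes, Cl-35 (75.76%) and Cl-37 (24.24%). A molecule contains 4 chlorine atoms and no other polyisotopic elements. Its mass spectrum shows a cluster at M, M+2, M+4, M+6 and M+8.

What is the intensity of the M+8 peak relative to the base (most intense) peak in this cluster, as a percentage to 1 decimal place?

Term probabilities: M 0.3294, M+2 0.4216, M+4 0.2023, M+6 0.0432, M+8 0.0035. Base peak = M+2.
P(M+2) = C(4,1) × 0.7576^3 × 0.2424^1 = 4 × 0.4348304 × 0.2424 = 0.421612 (base)
P(M+8) = C(4,4) × 0.7576^0 × 0.2424^4 = 1 × 1.0000 × 0.00345247 = 0.003452
Relative intensity = 0.003452 / 0.421612 × 100 = 0.8

0.8%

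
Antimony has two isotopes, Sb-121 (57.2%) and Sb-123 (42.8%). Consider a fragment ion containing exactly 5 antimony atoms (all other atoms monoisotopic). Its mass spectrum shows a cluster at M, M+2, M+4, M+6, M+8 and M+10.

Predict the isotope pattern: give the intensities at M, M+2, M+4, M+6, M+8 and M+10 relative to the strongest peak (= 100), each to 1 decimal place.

Each Sb atom is independently Sb-121 (p = 0.572) or Sb-123 (q = 0.428); the cluster is the binomial expansion (p + q)^5.
P(M) = 0.572^5 = 0.061232
P(M+2) = 5 × 0.572^4 × 0.428^1 = 0.229086
P(M+4) = 10 × 0.572^3 × 0.428^2 = 0.342827
P(M+6) = 10 × 0.572^2 × 0.428^3 = 0.256521
P(M+8) = 5 × 0.572^1 × 0.428^4 = 0.095971
P(M+10) = 0.428^5 = 0.014362
The M+4 peak is largest (0.342827); scaling to 100 gives 17.9 : 66.8 : 100.0 : 74.8 : 28.0 : 4.2.

17.9 : 66.8 : 100.0 : 74.8 : 28.0 : 4.2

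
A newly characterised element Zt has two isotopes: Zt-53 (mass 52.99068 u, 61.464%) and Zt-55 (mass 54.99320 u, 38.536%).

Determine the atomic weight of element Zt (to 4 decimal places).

The abundance-weighted mean is 0.61464 × 52.99068 + 0.38536 × 54.99320
= 32.570192 + 21.192180 = 53.762372 u

53.7624 u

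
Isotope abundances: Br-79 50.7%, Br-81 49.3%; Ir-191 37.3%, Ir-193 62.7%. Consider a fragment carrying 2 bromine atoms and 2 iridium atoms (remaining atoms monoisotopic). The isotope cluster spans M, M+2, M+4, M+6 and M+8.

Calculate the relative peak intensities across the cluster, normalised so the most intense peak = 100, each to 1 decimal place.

Bromine pattern (n=2): 0.257049 : 0.499902 : 0.243049
Iridium pattern (n=2): 0.139129 : 0.467742 : 0.393129
Convolve the two distributions (both contribute in 2-u steps):
  M: 0.257049×0.139129 = 0.035763
  M+2: 0.257049×0.467742 + 0.499902×0.139129 = 0.189783
  M+4: 0.257049×0.393129 + 0.499902×0.467742 + 0.243049×0.139129 = 0.368694
  M+6: 0.499902×0.393129 + 0.243049×0.467742 = 0.310210
  M+8: 0.243049×0.393129 = 0.095550
Scale to base peak (0.368694) = 100: 9.7 : 51.5 : 100.0 : 84.1 : 25.9

9.7 : 51.5 : 100.0 : 84.1 : 25.9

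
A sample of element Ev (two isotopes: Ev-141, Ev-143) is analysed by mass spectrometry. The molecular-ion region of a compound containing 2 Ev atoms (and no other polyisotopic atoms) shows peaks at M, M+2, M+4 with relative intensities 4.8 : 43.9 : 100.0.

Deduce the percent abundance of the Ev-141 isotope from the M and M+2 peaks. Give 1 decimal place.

Write p for the Ev-141 fraction. I(M+2)/I(M) = [C(2,1)·p^1·(1−p)] / p^2 = 2·(1−p)/p = 43.9/4.8 = 9.1458
(1−p)/p = 9.1458/2 = 4.5729  ⇒  p = 1/(1 + 4.5729) = 0.1794
Ev-141: 17.9%, Ev-143: 82.1%.

17.9%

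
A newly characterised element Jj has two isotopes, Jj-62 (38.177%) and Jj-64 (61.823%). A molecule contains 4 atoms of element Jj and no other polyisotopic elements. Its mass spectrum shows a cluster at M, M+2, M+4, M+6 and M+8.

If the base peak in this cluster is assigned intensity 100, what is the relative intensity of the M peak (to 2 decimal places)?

Binomial terms of (0.38177 + 0.61823)^4: M 0.0212, M+2 0.1376, M+4 0.3342, M+6 0.3608, M+8 0.1461 → M+6 is the base peak.
P(M+6) = C(4,3) × 0.38177^1 × 0.61823^3 = 4 × 0.38177 × 0.23629266 = 0.360838 (base)
P(M) = C(4,0) × 0.38177^4 × 0.61823^0 = 1 × 0.02124258 × 1.0000 = 0.021243
Relative intensity = 0.021243 / 0.360838 × 100 = 5.89

5.89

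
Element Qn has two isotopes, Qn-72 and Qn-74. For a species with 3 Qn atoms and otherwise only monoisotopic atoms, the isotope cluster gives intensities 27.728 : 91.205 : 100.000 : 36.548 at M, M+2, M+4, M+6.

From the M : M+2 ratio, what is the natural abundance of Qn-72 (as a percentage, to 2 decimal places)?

Write p for the Qn-72 fraction. I(M+2)/I(M) = [C(3,1)·p^2·(1−p)] / p^3 = 3·(1−p)/p = 91.205/27.728 = 3.2893
(1−p)/p = 3.2893/3 = 1.0964  ⇒  p = 1/(1 + 1.0964) = 0.4770
Qn-72: 47.70%, Qn-74: 52.30%.

47.70%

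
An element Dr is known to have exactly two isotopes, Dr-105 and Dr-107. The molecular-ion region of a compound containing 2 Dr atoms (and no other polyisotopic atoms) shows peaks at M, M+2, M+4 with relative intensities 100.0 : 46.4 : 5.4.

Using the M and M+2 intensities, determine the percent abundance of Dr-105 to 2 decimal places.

Write p for the Dr-105 fraction. I(M+2)/I(M) = [C(2,1)·p^1·(1−p)] / p^2 = 2·(1−p)/p = 46.4/100.0 = 0.4640
(1−p)/p = 0.4640/2 = 0.2320  ⇒  p = 1/(1 + 0.2320) = 0.8117
Dr-105: 81.17%, Dr-107: 18.83%.

81.17%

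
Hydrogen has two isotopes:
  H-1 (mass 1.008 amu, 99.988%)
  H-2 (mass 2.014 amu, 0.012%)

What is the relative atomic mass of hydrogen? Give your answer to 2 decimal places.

1.01 amu

Weight each isotope mass by its fractional abundance: 0.99988 × 1.008 + 0.00012 × 2.014
= 1.0079 + 0.0002 = 1.0081 amu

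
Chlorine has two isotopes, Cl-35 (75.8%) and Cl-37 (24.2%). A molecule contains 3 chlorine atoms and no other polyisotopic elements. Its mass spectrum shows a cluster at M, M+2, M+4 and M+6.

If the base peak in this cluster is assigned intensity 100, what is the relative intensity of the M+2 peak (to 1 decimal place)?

Binomial terms of (0.758 + 0.242)^3: M 0.4355, M+2 0.4171, M+4 0.1332, M+6 0.0142 → M is the base peak.
P(M) = C(3,0) × 0.758^3 × 0.242^0 = 1 × 0.43551951 × 1.0000 = 0.435520 (base)
P(M+2) = C(3,1) × 0.758^2 × 0.242^1 = 3 × 0.574564 × 0.2420 = 0.417133
Relative intensity = 0.417133 / 0.435520 × 100 = 95.8

95.8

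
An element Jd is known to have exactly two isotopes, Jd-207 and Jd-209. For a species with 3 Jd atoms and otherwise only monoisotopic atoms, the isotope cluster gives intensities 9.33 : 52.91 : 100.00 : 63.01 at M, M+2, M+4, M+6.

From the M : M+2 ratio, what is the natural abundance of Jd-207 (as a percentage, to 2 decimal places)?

If p is the fraction of Jd that is Jd-207, then I(M+2)/I(M) = [C(3,1)·p^2·(1−p)] / p^3 = 3·(1−p)/p = 52.91/9.33 = 5.6710
(1−p)/p = 5.6710/3 = 1.8903  ⇒  p = 1/(1 + 1.8903) = 0.3460
Jd-207: 34.60%, Jd-209: 65.40%.

34.60%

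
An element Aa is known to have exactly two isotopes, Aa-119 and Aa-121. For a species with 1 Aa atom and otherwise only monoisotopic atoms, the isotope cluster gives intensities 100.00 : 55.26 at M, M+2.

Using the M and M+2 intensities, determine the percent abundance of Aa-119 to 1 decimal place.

64.4%

If p is the fraction of Aa that is Aa-119, then I(M+2)/I(M) = [C(1,1)·p^0·(1−p)] / p^1 = 1·(1−p)/p = 55.26/100.00 = 0.5526
(1−p)/p = 0.5526/1 = 0.5526  ⇒  p = 1/(1 + 0.5526) = 0.6441
Aa-119: 64.4%, Aa-121: 35.6%.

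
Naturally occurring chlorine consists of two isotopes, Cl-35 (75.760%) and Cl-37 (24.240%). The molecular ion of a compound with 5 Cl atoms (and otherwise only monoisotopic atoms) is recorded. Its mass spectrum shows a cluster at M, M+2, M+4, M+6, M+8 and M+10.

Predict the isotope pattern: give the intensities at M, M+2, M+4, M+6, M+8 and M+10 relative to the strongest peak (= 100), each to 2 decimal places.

62.51 : 100.00 : 63.99 : 20.47 : 3.28 : 0.21

Expanding (0.75760 + 0.24240)^5:
P(M) = 0.75760^5 = 0.249574
P(M+2) = 5 × 0.75760^4 × 0.24240^1 = 0.399266
P(M+4) = 10 × 0.75760^3 × 0.24240^2 = 0.255497
P(M+6) = 10 × 0.75760^2 × 0.24240^3 = 0.081748
P(M+8) = 5 × 0.75760^1 × 0.24240^4 = 0.013078
P(M+10) = 0.24240^5 = 0.000837
The M+2 peak is largest (0.399266); scaling to 100 gives 62.51 : 100.00 : 63.99 : 20.47 : 3.28 : 0.21.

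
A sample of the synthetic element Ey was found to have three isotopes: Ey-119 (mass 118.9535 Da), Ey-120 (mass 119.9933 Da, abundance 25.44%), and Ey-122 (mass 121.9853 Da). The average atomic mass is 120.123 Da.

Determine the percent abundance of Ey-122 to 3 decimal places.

Let x and y be the fractions of Ey-119 and Ey-122. Then x + y = 1 − 0.2544 = 0.7456 and 118.9535x + 121.9853y = 120.123 − 0.2544×119.9933 = 89.59670448.
Substituting: 118.9535x + 121.9853(0.7456 − x) = 89.59670448
(118.9535 − 121.9853)x = -1.3555352  ⇒  x = 0.44711, y = 0.29849
Ey-119: 44.711%, Ey-122: 29.849%.

29.849%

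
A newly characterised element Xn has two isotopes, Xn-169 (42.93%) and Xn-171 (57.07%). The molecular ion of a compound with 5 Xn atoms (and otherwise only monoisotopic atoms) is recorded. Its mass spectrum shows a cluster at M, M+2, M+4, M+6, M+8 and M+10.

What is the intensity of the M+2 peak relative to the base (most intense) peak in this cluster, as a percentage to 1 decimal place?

(0.4293 + 0.5707)^5 gives M 0.0146, M+2 0.0969, M+4 0.2577, M+6 0.3426, M+8 0.2277, M+10 0.0605; the largest is M+6.
P(M+6) = C(5,3) × 0.4293^2 × 0.5707^3 = 10 × 0.18429849 × 0.18587613 = 0.342567 (base)
P(M+2) = C(5,1) × 0.4293^4 × 0.5707^1 = 5 × 0.03396593 × 0.5707 = 0.096922
Relative intensity = 0.096922 / 0.342567 × 100 = 28.3

28.3%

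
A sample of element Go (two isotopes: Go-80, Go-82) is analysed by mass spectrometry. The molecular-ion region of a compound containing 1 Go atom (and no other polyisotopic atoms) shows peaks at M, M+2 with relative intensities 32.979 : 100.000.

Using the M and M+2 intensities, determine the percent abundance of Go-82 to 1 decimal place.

75.2%

Write p for the Go-80 fraction. I(M+2)/I(M) = [C(1,1)·p^0·(1−p)] / p^1 = 1·(1−p)/p = 100.000/32.979 = 3.0322
(1−p)/p = 3.0322/1 = 3.0322  ⇒  p = 1/(1 + 3.0322) = 0.2480
Go-80: 24.8%, Go-82: 75.2%.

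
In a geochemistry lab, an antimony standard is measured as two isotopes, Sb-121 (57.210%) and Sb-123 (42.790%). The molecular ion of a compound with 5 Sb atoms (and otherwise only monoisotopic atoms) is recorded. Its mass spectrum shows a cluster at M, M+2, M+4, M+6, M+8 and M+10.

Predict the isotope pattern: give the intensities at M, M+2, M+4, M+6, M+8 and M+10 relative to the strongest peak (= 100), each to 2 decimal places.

The 5 Sb atoms are independent, so intensities follow the terms of (0.57210 + 0.42790)^5.
P(M) = 0.57210^5 = 0.061286
P(M+2) = 5 × 0.57210^4 × 0.42790^1 = 0.229192
P(M+4) = 10 × 0.57210^3 × 0.42790^2 = 0.342847
P(M+6) = 10 × 0.57210^2 × 0.42790^3 = 0.256431
P(M+8) = 5 × 0.57210^1 × 0.42790^4 = 0.095898
P(M+10) = 0.42790^5 = 0.014345
The M+4 peak is largest (0.342847); scaling to 100 gives 17.88 : 66.85 : 100.00 : 74.79 : 27.97 : 4.18.

17.88 : 66.85 : 100.00 : 74.79 : 27.97 : 4.18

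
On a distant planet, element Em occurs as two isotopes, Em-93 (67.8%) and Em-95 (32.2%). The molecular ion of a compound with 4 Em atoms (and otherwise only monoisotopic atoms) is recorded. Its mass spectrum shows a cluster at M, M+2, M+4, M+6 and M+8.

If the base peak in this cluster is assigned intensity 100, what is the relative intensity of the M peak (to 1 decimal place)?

Binomial terms of (0.678 + 0.322)^4: M 0.2113, M+2 0.4014, M+4 0.2860, M+6 0.0905, M+8 0.0108 → M+2 is the base peak.
P(M+2) = C(4,1) × 0.678^3 × 0.322^1 = 4 × 0.31166575 × 0.3220 = 0.401425 (base)
P(M) = C(4,0) × 0.678^4 × 0.322^0 = 1 × 0.21130938 × 1.0000 = 0.211309
Relative intensity = 0.211309 / 0.401425 × 100 = 52.6

52.6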